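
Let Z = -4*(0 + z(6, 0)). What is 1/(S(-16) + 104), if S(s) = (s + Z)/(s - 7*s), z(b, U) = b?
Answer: 12/1243 ≈ 0.0096541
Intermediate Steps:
Z = -24 (Z = -4*(0 + 6) = -4*6 = -24)
S(s) = -(-24 + s)/(6*s) (S(s) = (s - 24)/(s - 7*s) = (-24 + s)/((-6*s)) = (-24 + s)*(-1/(6*s)) = -(-24 + s)/(6*s))
1/(S(-16) + 104) = 1/((⅙)*(24 - 1*(-16))/(-16) + 104) = 1/((⅙)*(-1/16)*(24 + 16) + 104) = 1/((⅙)*(-1/16)*40 + 104) = 1/(-5/12 + 104) = 1/(1243/12) = 12/1243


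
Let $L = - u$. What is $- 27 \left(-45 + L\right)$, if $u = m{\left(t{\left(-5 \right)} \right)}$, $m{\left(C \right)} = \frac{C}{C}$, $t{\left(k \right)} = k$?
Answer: $1242$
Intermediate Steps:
$m{\left(C \right)} = 1$
$u = 1$
$L = -1$ ($L = \left(-1\right) 1 = -1$)
$- 27 \left(-45 + L\right) = - 27 \left(-45 - 1\right) = \left(-27\right) \left(-46\right) = 1242$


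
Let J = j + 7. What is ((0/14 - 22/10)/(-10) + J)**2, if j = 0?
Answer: 130321/2500 ≈ 52.128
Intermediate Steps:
J = 7 (J = 0 + 7 = 7)
((0/14 - 22/10)/(-10) + J)**2 = ((0/14 - 22/10)/(-10) + 7)**2 = ((0*(1/14) - 22*1/10)*(-1/10) + 7)**2 = ((0 - 11/5)*(-1/10) + 7)**2 = (-11/5*(-1/10) + 7)**2 = (11/50 + 7)**2 = (361/50)**2 = 130321/2500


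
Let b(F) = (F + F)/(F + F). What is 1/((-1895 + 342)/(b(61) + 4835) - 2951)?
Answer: -4836/14272589 ≈ -0.00033883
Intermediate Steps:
b(F) = 1 (b(F) = (2*F)/((2*F)) = (2*F)*(1/(2*F)) = 1)
1/((-1895 + 342)/(b(61) + 4835) - 2951) = 1/((-1895 + 342)/(1 + 4835) - 2951) = 1/(-1553/4836 - 2951) = 1/(-14272589/4836) = -4836/14272589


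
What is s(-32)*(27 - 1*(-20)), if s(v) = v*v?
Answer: 48128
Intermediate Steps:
s(v) = v²
s(-32)*(27 - 1*(-20)) = (-32)²*(27 - 1*(-20)) = 1024*(27 + 20) = 1024*47 = 48128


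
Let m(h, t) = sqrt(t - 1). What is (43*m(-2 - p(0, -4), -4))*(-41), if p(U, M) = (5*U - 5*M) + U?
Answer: -1763*I*sqrt(5) ≈ -3942.2*I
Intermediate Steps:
p(U, M) = -5*M + 6*U (p(U, M) = (-5*M + 5*U) + U = -5*M + 6*U)
m(h, t) = sqrt(-1 + t)
(43*m(-2 - p(0, -4), -4))*(-41) = (43*sqrt(-1 - 4))*(-41) = (43*sqrt(-5))*(-41) = (43*(I*sqrt(5)))*(-41) = (43*I*sqrt(5))*(-41) = -1763*I*sqrt(5)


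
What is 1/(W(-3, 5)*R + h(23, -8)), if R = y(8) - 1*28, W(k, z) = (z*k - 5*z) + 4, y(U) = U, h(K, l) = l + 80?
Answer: 1/792 ≈ 0.0012626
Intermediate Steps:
h(K, l) = 80 + l
W(k, z) = 4 - 5*z + k*z (W(k, z) = (k*z - 5*z) + 4 = (-5*z + k*z) + 4 = 4 - 5*z + k*z)
R = -20 (R = 8 - 1*28 = 8 - 28 = -20)
1/(W(-3, 5)*R + h(23, -8)) = 1/((4 - 5*5 - 3*5)*(-20) + (80 - 8)) = 1/((4 - 25 - 15)*(-20) + 72) = 1/(-36*(-20) + 72) = 1/(720 + 72) = 1/792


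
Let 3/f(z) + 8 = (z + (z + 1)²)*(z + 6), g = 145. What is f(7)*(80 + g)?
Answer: 45/61 ≈ 0.73771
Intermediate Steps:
f(z) = 3/(-8 + (6 + z)*(z + (1 + z)²)) (f(z) = 3/(-8 + (z + (z + 1)²)*(z + 6)) = 3/(-8 + (z + (1 + z)²)*(6 + z)) = 3/(-8 + (6 + z)*(z + (1 + z)²)))
f(7)*(80 + g) = (3/(-2 + 7³ + 9*7² + 19*7))*(80 + 145) = (3/(-2 + 343 + 9*49 + 133))*225 = (3/(-2 + 343 + 441 + 133))*225 = (3/915)*225 = (3*(1/915))*225 = (1/305)*225 = 45/61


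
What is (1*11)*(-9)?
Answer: -99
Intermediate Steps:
(1*11)*(-9) = 11*(-9) = -99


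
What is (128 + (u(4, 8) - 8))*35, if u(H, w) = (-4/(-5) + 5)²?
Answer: 26887/5 ≈ 5377.4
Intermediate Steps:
u(H, w) = 841/25 (u(H, w) = (-4*(-⅕) + 5)² = (⅘ + 5)² = (29/5)² = 841/25)
(128 + (u(4, 8) - 8))*35 = (128 + (841/25 - 8))*35 = (128 + 641/25)*35 = (3841/25)*35 = 26887/5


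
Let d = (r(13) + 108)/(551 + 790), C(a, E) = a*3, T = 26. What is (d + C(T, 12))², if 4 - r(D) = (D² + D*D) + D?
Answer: 10890800881/1798281 ≈ 6056.2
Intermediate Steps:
C(a, E) = 3*a
r(D) = 4 - D - 2*D² (r(D) = 4 - ((D² + D*D) + D) = 4 - ((D² + D²) + D) = 4 - (2*D² + D) = 4 - (D + 2*D²) = 4 + (-D - 2*D²) = 4 - D - 2*D²)
d = -239/1341 (d = ((4 - 1*13 - 2*13²) + 108)/(551 + 790) = ((4 - 13 - 2*169) + 108)/1341 = ((4 - 13 - 338) + 108)*(1/1341) = (-347 + 108)*(1/1341) = -239*1/1341 = -239/1341 ≈ -0.17823)
(d + C(T, 12))² = (-239/1341 + 3*26)² = (-239/1341 + 78)² = (104359/1341)² = 10890800881/1798281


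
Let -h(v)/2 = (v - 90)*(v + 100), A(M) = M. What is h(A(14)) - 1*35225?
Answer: -17897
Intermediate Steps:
h(v) = -2*(-90 + v)*(100 + v) (h(v) = -2*(v - 90)*(v + 100) = -2*(-90 + v)*(100 + v))
h(A(14)) - 1*35225 = (18000 - 20*14 - 2*14²) - 1*35225 = (18000 - 280 - 2*196) - 35225 = (18000 - 280 - 392) - 35225 = 17328 - 35225 = -17897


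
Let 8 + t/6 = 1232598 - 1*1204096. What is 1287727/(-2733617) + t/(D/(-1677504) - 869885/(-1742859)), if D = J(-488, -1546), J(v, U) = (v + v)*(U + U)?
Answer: -1779133307469798040108/13526956257176747 ≈ -1.3153e+5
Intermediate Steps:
J(v, U) = 4*U*v (J(v, U) = (2*v)*(2*U) = 4*U*v)
D = 3017792 (D = 4*(-1546)*(-488) = 3017792)
t = 170964 (t = -48 + 6*(1232598 - 1*1204096) = -48 + 6*(1232598 - 1204096) = -48 + 6*28502 = -48 + 171012 = 170964)
1287727/(-2733617) + t/(D/(-1677504) - 869885/(-1742859)) = 1287727/(-2733617) + 170964/(3017792/(-1677504) - 869885/(-1742859)) = 1287727*(-1/2733617) + 170964/(3017792*(-1/1677504) - 869885*(-1/1742859)) = -1287727/2733617 + 170964/(-47153/26211 + 869885/1742859) = -1287727/2733617 + 170964/(-19793491564/15227359083) = -1287727/2733617 + 170964*(-15227359083/19793491564) = -1287727/2733617 - 650832554566503/4948372891 = -1779133307469798040108/13526956257176747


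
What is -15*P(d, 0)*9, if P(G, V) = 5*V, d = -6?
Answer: 0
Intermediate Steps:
-15*P(d, 0)*9 = -75*0*9 = -15*0*9 = 0*9 = 0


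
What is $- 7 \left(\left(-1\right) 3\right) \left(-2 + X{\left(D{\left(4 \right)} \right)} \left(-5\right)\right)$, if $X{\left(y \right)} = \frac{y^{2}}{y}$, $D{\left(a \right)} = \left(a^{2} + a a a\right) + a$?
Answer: $-8862$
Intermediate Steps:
$D{\left(a \right)} = a + a^{2} + a^{3}$ ($D{\left(a \right)} = \left(a^{2} + a^{2} a\right) + a = \left(a^{2} + a^{3}\right) + a = a + a^{2} + a^{3}$)
$X{\left(y \right)} = y$
$- 7 \left(\left(-1\right) 3\right) \left(-2 + X{\left(D{\left(4 \right)} \right)} \left(-5\right)\right) = - 7 \left(\left(-1\right) 3\right) \left(-2 + 4 \left(1 + 4 + 4^{2}\right) \left(-5\right)\right) = \left(-7\right) \left(-3\right) \left(-2 + 4 \left(1 + 4 + 16\right) \left(-5\right)\right) = 21 \left(-2 + 4 \cdot 21 \left(-5\right)\right) = 21 \left(-2 + 84 \left(-5\right)\right) = 21 \left(-2 - 420\right) = 21 \left(-422\right) = -8862$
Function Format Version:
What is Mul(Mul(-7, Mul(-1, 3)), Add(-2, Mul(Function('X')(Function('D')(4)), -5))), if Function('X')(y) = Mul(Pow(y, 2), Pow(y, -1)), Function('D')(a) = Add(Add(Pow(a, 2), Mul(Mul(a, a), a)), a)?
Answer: -8862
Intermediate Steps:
Function('D')(a) = Add(a, Pow(a, 2), Pow(a, 3)) (Function('D')(a) = Add(Add(Pow(a, 2), Mul(Pow(a, 2), a)), a) = Add(Add(Pow(a, 2), Pow(a, 3)), a) = Add(a, Pow(a, 2), Pow(a, 3)))
Function('X')(y) = y
Mul(Mul(-7, Mul(-1, 3)), Add(-2, Mul(Function('X')(Function('D')(4)), -5))) = Mul(Mul(-7, Mul(-1, 3)), Add(-2, Mul(Mul(4, Add(1, 4, Pow(4, 2))), -5))) = Mul(Mul(-7, -3), Add(-2, Mul(Mul(4, Add(1, 4, 16)), -5))) = Mul(21, Add(-2, Mul(Mul(4, 21), -5))) = Mul(21, Add(-2, Mul(84, -5))) = Mul(21, Add(-2, -420)) = Mul(21, -422) = -8862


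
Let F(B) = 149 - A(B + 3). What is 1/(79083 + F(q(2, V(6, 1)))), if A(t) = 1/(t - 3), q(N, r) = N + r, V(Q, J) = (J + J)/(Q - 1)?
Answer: 12/950779 ≈ 1.2621e-5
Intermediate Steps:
V(Q, J) = 2*J/(-1 + Q) (V(Q, J) = (2*J)/(-1 + Q) = 2*J/(-1 + Q))
A(t) = 1/(-3 + t)
F(B) = 149 - 1/B (F(B) = 149 - 1/(-3 + (B + 3)) = 149 - 1/(-3 + (3 + B)) = 149 - 1/B)
1/(79083 + F(q(2, V(6, 1)))) = 1/(79083 + (149 - 1/(2 + 2*1/(-1 + 6)))) = 1/(79083 + (149 - 1/(2 + 2*1/5))) = 1/(79083 + (149 - 1/(2 + 2*1*(⅕)))) = 1/(79083 + (149 - 1/(2 + ⅖))) = 1/(79083 + (149 - 1/12/5)) = 1/(79083 + (149 - 1*5/12)) = 1/(79083 + (149 - 5/12)) = 1/(79083 + 1783/12) = 1/(950779/12) = 12/950779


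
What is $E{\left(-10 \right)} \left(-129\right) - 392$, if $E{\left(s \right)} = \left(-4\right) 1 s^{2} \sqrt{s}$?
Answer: $-392 + 51600 i \sqrt{10} \approx -392.0 + 1.6317 \cdot 10^{5} i$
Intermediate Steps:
$E{\left(s \right)} = - 4 s^{\frac{5}{2}}$ ($E{\left(s \right)} = - 4 s^{2} \sqrt{s} = - 4 s^{\frac{5}{2}}$)
$E{\left(-10 \right)} \left(-129\right) - 392 = - 4 \left(-10\right)^{\frac{5}{2}} \left(-129\right) - 392 = - 4 \cdot 100 i \sqrt{10} \left(-129\right) - 392 = - 400 i \sqrt{10} \left(-129\right) - 392 = 51600 i \sqrt{10} - 392 = -392 + 51600 i \sqrt{10}$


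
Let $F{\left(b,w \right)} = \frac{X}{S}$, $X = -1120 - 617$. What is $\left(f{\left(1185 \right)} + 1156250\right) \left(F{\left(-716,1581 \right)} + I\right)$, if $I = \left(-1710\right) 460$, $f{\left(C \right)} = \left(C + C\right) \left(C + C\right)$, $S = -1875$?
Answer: $- \frac{133193837883846}{25} \approx -5.3278 \cdot 10^{12}$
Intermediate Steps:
$X = -1737$
$f{\left(C \right)} = 4 C^{2}$ ($f{\left(C \right)} = 2 C 2 C = 4 C^{2}$)
$F{\left(b,w \right)} = \frac{579}{625}$ ($F{\left(b,w \right)} = - \frac{1737}{-1875} = \left(-1737\right) \left(- \frac{1}{1875}\right) = \frac{579}{625}$)
$I = -786600$
$\left(f{\left(1185 \right)} + 1156250\right) \left(F{\left(-716,1581 \right)} + I\right) = \left(4 \cdot 1185^{2} + 1156250\right) \left(\frac{579}{625} - 786600\right) = \left(4 \cdot 1404225 + 1156250\right) \left(- \frac{491624421}{625}\right) = \left(5616900 + 1156250\right) \left(- \frac{491624421}{625}\right) = 6773150 \left(- \frac{491624421}{625}\right) = - \frac{133193837883846}{25}$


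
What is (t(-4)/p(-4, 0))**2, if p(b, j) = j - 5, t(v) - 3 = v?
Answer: 1/25 ≈ 0.040000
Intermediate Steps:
t(v) = 3 + v
p(b, j) = -5 + j
(t(-4)/p(-4, 0))**2 = ((3 - 4)/(-5 + 0))**2 = (-1/(-5))**2 = (-1*(-1/5))**2 = (1/5)**2 = 1/25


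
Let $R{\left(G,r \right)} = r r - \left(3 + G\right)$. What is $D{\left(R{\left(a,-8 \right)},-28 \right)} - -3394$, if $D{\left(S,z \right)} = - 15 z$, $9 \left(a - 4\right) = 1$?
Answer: $3814$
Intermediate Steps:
$a = \frac{37}{9}$ ($a = 4 + \frac{1}{9} \cdot 1 = 4 + \frac{1}{9} = \frac{37}{9} \approx 4.1111$)
$R{\left(G,r \right)} = -3 + r^{2} - G$ ($R{\left(G,r \right)} = r^{2} - \left(3 + G\right) = -3 + r^{2} - G$)
$D{\left(R{\left(a,-8 \right)},-28 \right)} - -3394 = \left(-15\right) \left(-28\right) - -3394 = 420 + 3394 = 3814$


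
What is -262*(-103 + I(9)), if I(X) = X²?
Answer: 5764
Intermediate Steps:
-262*(-103 + I(9)) = -262*(-103 + 9²) = -262*(-103 + 81) = -262*(-22) = 5764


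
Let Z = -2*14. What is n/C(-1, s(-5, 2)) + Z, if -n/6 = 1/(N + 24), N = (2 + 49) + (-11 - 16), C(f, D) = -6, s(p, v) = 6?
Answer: -1343/48 ≈ -27.979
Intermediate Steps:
Z = -28
N = 24 (N = 51 - 27 = 24)
n = -⅛ (n = -6/(24 + 24) = -6/48 = -6*1/48 = -⅛ ≈ -0.12500)
n/C(-1, s(-5, 2)) + Z = -⅛/(-6) - 28 = -⅙*(-⅛) - 28 = 1/48 - 28 = -1343/48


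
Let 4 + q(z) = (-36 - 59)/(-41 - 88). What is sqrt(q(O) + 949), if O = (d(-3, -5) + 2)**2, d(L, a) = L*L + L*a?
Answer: 20*sqrt(39345)/129 ≈ 30.753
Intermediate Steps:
d(L, a) = L**2 + L*a
O = 676 (O = (-3*(-3 - 5) + 2)**2 = (-3*(-8) + 2)**2 = (24 + 2)**2 = 26**2 = 676)
q(z) = -421/129 (q(z) = -4 + (-36 - 59)/(-41 - 88) = -4 - 95/(-129) = -4 - 95*(-1/129) = -4 + 95/129 = -421/129)
sqrt(q(O) + 949) = sqrt(-421/129 + 949) = sqrt(122000/129) = 20*sqrt(39345)/129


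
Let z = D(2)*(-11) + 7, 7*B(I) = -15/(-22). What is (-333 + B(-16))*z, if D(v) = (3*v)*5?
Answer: 16559241/154 ≈ 1.0753e+5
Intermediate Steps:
B(I) = 15/154 (B(I) = (-15/(-22))/7 = (-15*(-1/22))/7 = (1/7)*(15/22) = 15/154)
D(v) = 15*v
z = -323 (z = (15*2)*(-11) + 7 = 30*(-11) + 7 = -330 + 7 = -323)
(-333 + B(-16))*z = (-333 + 15/154)*(-323) = -51267/154*(-323) = 16559241/154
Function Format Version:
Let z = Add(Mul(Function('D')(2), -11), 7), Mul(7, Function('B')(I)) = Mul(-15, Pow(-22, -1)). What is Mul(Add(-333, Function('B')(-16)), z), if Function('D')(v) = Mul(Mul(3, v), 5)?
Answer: Rational(16559241, 154) ≈ 1.0753e+5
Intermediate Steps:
Function('B')(I) = Rational(15, 154) (Function('B')(I) = Mul(Rational(1, 7), Mul(-15, Pow(-22, -1))) = Mul(Rational(1, 7), Mul(-15, Rational(-1, 22))) = Mul(Rational(1, 7), Rational(15, 22)) = Rational(15, 154))
Function('D')(v) = Mul(15, v)
z = -323 (z = Add(Mul(Mul(15, 2), -11), 7) = Add(Mul(30, -11), 7) = Add(-330, 7) = -323)
Mul(Add(-333, Function('B')(-16)), z) = Mul(Add(-333, Rational(15, 154)), -323) = Mul(Rational(-51267, 154), -323) = Rational(16559241, 154)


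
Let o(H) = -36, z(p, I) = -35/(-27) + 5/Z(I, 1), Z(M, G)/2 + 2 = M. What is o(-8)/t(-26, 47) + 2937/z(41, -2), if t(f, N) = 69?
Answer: 14589276/3335 ≈ 4374.6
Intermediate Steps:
Z(M, G) = -4 + 2*M
z(p, I) = 35/27 + 5/(-4 + 2*I) (z(p, I) = -35/(-27) + 5/(-4 + 2*I) = -35*(-1/27) + 5/(-4 + 2*I) = 35/27 + 5/(-4 + 2*I))
o(-8)/t(-26, 47) + 2937/z(41, -2) = -36/69 + 2937/((5*(-1 + 14*(-2))/(54*(-2 - 2)))) = -36*1/69 + 2937/(((5/54)*(-1 - 28)/(-4))) = -12/23 + 2937/(((5/54)*(-¼)*(-29))) = -12/23 + 2937/(145/216) = -12/23 + 2937*(216/145) = -12/23 + 634392/145 = 14589276/3335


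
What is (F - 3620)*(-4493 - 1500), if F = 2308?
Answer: 7862816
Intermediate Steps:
(F - 3620)*(-4493 - 1500) = (2308 - 3620)*(-4493 - 1500) = -1312*(-5993) = 7862816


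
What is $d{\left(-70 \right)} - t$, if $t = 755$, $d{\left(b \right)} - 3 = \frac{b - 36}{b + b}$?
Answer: $- \frac{52587}{70} \approx -751.24$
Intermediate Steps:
$d{\left(b \right)} = 3 + \frac{-36 + b}{2 b}$ ($d{\left(b \right)} = 3 + \frac{b - 36}{b + b} = 3 + \frac{-36 + b}{2 b}$)
$d{\left(-70 \right)} - t = \left(\frac{7}{2} - \frac{18}{-70}\right) - 755 = \left(\frac{7}{2} - - \frac{9}{35}\right) - 755 = \left(\frac{7}{2} + \frac{9}{35}\right) - 755 = \frac{263}{70} - 755 = - \frac{52587}{70}$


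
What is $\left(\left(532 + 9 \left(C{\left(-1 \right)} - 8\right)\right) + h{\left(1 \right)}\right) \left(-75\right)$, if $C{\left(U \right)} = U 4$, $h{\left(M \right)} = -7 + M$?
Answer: $-31350$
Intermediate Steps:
$C{\left(U \right)} = 4 U$
$\left(\left(532 + 9 \left(C{\left(-1 \right)} - 8\right)\right) + h{\left(1 \right)}\right) \left(-75\right) = \left(\left(532 + 9 \left(4 \left(-1\right) - 8\right)\right) + \left(-7 + 1\right)\right) \left(-75\right) = \left(\left(532 + 9 \left(-4 - 8\right)\right) - 6\right) \left(-75\right) = \left(\left(532 + 9 \left(-12\right)\right) - 6\right) \left(-75\right) = \left(\left(532 - 108\right) - 6\right) \left(-75\right) = \left(424 - 6\right) \left(-75\right) = 418 \left(-75\right) = -31350$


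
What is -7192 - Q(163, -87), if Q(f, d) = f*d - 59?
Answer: 7048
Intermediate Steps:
Q(f, d) = -59 + d*f (Q(f, d) = d*f - 59 = -59 + d*f)
-7192 - Q(163, -87) = -7192 - (-59 - 87*163) = -7192 - (-59 - 14181) = -7192 - 1*(-14240) = -7192 + 14240 = 7048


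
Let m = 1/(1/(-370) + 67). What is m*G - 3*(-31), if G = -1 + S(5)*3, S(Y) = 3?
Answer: 2308337/24789 ≈ 93.119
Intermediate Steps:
m = 370/24789 (m = 1/(-1/370 + 67) = 1/(24789/370) = 370/24789 ≈ 0.014926)
G = 8 (G = -1 + 3*3 = -1 + 9 = 8)
m*G - 3*(-31) = (370/24789)*8 - 3*(-31) = 2960/24789 + 93 = 2308337/24789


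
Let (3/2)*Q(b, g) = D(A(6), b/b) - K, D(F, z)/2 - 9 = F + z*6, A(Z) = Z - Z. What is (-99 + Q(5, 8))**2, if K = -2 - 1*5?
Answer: 49729/9 ≈ 5525.4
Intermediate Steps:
A(Z) = 0
D(F, z) = 18 + 2*F + 12*z (D(F, z) = 18 + 2*(F + z*6) = 18 + 2*(F + 6*z) = 18 + (2*F + 12*z) = 18 + 2*F + 12*z)
K = -7 (K = -2 - 5 = -7)
Q(b, g) = 74/3 (Q(b, g) = 2*((18 + 2*0 + 12*(b/b)) - 1*(-7))/3 = 2*((18 + 0 + 12*1) + 7)/3 = 2*((18 + 0 + 12) + 7)/3 = 2*(30 + 7)/3 = (2/3)*37 = 74/3)
(-99 + Q(5, 8))**2 = (-99 + 74/3)**2 = (-223/3)**2 = 49729/9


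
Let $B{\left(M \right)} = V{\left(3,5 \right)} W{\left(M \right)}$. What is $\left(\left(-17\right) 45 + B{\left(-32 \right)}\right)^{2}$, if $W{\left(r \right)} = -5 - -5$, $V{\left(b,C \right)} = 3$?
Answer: $585225$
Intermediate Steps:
$W{\left(r \right)} = 0$ ($W{\left(r \right)} = -5 + 5 = 0$)
$B{\left(M \right)} = 0$ ($B{\left(M \right)} = 3 \cdot 0 = 0$)
$\left(\left(-17\right) 45 + B{\left(-32 \right)}\right)^{2} = \left(\left(-17\right) 45 + 0\right)^{2} = \left(-765 + 0\right)^{2} = \left(-765\right)^{2} = 585225$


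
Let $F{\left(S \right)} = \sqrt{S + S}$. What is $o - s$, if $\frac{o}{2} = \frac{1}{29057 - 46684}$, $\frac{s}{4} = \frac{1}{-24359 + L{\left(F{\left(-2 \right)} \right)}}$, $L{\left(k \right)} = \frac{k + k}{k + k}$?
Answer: $\frac{10896}{214679233} \approx 5.0755 \cdot 10^{-5}$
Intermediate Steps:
$F{\left(S \right)} = \sqrt{2} \sqrt{S}$ ($F{\left(S \right)} = \sqrt{2 S} = \sqrt{2} \sqrt{S}$)
$L{\left(k \right)} = 1$ ($L{\left(k \right)} = \frac{2 k}{2 k} = 2 k \frac{1}{2 k} = 1$)
$s = - \frac{2}{12179}$ ($s = \frac{4}{-24359 + 1} = \frac{4}{-24358} = 4 \left(- \frac{1}{24358}\right) = - \frac{2}{12179} \approx -0.00016422$)
$o = - \frac{2}{17627}$ ($o = \frac{2}{29057 - 46684} = \frac{2}{-17627} = 2 \left(- \frac{1}{17627}\right) = - \frac{2}{17627} \approx -0.00011346$)
$o - s = - \frac{2}{17627} - - \frac{2}{12179} = - \frac{2}{17627} + \frac{2}{12179} = \frac{10896}{214679233}$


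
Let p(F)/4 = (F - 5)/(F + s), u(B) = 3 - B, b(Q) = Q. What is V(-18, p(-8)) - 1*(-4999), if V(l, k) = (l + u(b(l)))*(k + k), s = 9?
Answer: 4687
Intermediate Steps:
p(F) = 4*(-5 + F)/(9 + F) (p(F) = 4*((F - 5)/(F + 9)) = 4*((-5 + F)/(9 + F)) = 4*(-5 + F)/(9 + F))
V(l, k) = 6*k (V(l, k) = (l + (3 - l))*(k + k) = 3*(2*k) = 6*k)
V(-18, p(-8)) - 1*(-4999) = 6*(4*(-5 - 8)/(9 - 8)) - 1*(-4999) = 6*(4*(-13)/1) + 4999 = 6*(4*1*(-13)) + 4999 = 6*(-52) + 4999 = -312 + 4999 = 4687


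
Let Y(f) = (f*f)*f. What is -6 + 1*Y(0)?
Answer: -6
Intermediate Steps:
Y(f) = f**3 (Y(f) = f**2*f = f**3)
-6 + 1*Y(0) = -6 + 1*0**3 = -6 + 1*0 = -6 + 0 = -6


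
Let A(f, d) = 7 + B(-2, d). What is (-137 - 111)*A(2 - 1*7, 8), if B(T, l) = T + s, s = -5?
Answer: 0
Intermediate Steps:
B(T, l) = -5 + T (B(T, l) = T - 5 = -5 + T)
A(f, d) = 0 (A(f, d) = 7 + (-5 - 2) = 7 - 7 = 0)
(-137 - 111)*A(2 - 1*7, 8) = (-137 - 111)*0 = -248*0 = 0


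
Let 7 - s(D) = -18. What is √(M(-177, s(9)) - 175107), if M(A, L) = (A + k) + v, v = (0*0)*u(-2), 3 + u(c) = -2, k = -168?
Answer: 2*I*√43863 ≈ 418.87*I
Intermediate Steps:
s(D) = 25 (s(D) = 7 - 1*(-18) = 7 + 18 = 25)
u(c) = -5 (u(c) = -3 - 2 = -5)
v = 0 (v = (0*0)*(-5) = 0*(-5) = 0)
M(A, L) = -168 + A (M(A, L) = (A - 168) + 0 = (-168 + A) + 0 = -168 + A)
√(M(-177, s(9)) - 175107) = √((-168 - 177) - 175107) = √(-345 - 175107) = √(-175452) = 2*I*√43863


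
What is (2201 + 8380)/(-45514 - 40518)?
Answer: -10581/86032 ≈ -0.12299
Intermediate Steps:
(2201 + 8380)/(-45514 - 40518) = 10581/(-86032) = 10581*(-1/86032) = -10581/86032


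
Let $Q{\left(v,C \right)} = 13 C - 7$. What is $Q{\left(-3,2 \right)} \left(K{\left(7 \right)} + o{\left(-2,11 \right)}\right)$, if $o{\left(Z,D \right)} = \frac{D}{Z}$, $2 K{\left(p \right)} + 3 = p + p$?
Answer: $0$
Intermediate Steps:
$K{\left(p \right)} = - \frac{3}{2} + p$ ($K{\left(p \right)} = - \frac{3}{2} + \frac{p + p}{2} = - \frac{3}{2} + \frac{2 p}{2} = - \frac{3}{2} + p$)
$Q{\left(v,C \right)} = -7 + 13 C$
$Q{\left(-3,2 \right)} \left(K{\left(7 \right)} + o{\left(-2,11 \right)}\right) = \left(-7 + 13 \cdot 2\right) \left(\left(- \frac{3}{2} + 7\right) + \frac{11}{-2}\right) = \left(-7 + 26\right) \left(\frac{11}{2} + 11 \left(- \frac{1}{2}\right)\right) = 19 \left(\frac{11}{2} - \frac{11}{2}\right) = 19 \cdot 0 = 0$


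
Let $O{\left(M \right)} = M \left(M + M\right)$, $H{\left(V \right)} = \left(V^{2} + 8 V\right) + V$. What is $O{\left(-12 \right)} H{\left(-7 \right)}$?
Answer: $-4032$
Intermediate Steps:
$H{\left(V \right)} = V^{2} + 9 V$
$O{\left(M \right)} = 2 M^{2}$ ($O{\left(M \right)} = M 2 M = 2 M^{2}$)
$O{\left(-12 \right)} H{\left(-7 \right)} = 2 \left(-12\right)^{2} \left(- 7 \left(9 - 7\right)\right) = 2 \cdot 144 \left(\left(-7\right) 2\right) = 288 \left(-14\right) = -4032$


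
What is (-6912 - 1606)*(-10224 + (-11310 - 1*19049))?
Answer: 345685994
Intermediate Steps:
(-6912 - 1606)*(-10224 + (-11310 - 1*19049)) = -8518*(-10224 + (-11310 - 19049)) = -8518*(-10224 - 30359) = -8518*(-40583) = 345685994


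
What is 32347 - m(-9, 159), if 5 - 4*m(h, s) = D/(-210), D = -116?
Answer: 13585273/420 ≈ 32346.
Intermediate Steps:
m(h, s) = 467/420 (m(h, s) = 5/4 - (-29)/(-210) = 5/4 - (-29)*(-1)/210 = 5/4 - 1/4*58/105 = 5/4 - 29/210 = 467/420)
32347 - m(-9, 159) = 32347 - 1*467/420 = 32347 - 467/420 = 13585273/420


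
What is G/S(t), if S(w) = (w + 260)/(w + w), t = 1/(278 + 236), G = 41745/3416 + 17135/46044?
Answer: 495159985/2627487369108 ≈ 0.00018845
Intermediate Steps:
G = 495159985/39321576 (G = 41745*(1/3416) + 17135*(1/46044) = 41745/3416 + 17135/46044 = 495159985/39321576 ≈ 12.593)
t = 1/514 ≈ 0.0019455
S(w) = (260 + w)/(2*w) (S(w) = (260 + w)/((2*w)) = (260 + w)*(1/(2*w)) = (260 + w)/(2*w))
G/S(t) = 495159985/(39321576*(((260 + 1/514)/(2*(1/514))))) = 495159985/(39321576*(((½)*514*(133641/514)))) = 495159985/(39321576*(133641/2)) = (495159985/39321576)*(2/133641) = 495159985/2627487369108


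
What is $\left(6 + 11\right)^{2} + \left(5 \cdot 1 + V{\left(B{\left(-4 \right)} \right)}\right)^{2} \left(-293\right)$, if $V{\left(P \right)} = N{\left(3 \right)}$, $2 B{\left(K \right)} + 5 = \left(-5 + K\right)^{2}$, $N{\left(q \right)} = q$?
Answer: $-18463$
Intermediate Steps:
$B{\left(K \right)} = - \frac{5}{2} + \frac{\left(-5 + K\right)^{2}}{2}$
$V{\left(P \right)} = 3$
$\left(6 + 11\right)^{2} + \left(5 \cdot 1 + V{\left(B{\left(-4 \right)} \right)}\right)^{2} \left(-293\right) = \left(6 + 11\right)^{2} + \left(5 \cdot 1 + 3\right)^{2} \left(-293\right) = 17^{2} + \left(5 + 3\right)^{2} \left(-293\right) = 289 + 8^{2} \left(-293\right) = 289 + 64 \left(-293\right) = 289 - 18752 = -18463$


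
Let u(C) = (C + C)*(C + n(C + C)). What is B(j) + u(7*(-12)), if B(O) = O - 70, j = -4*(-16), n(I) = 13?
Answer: 11922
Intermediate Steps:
j = 64
B(O) = -70 + O
u(C) = 2*C*(13 + C) (u(C) = (C + C)*(C + 13) = (2*C)*(13 + C) = 2*C*(13 + C))
B(j) + u(7*(-12)) = (-70 + 64) + 2*(7*(-12))*(13 + 7*(-12)) = -6 + 2*(-84)*(13 - 84) = -6 + 2*(-84)*(-71) = -6 + 11928 = 11922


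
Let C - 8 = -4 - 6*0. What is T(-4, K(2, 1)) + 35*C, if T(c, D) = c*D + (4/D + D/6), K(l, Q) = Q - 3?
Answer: 437/3 ≈ 145.67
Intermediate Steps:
K(l, Q) = -3 + Q
C = 4 (C = 8 + (-4 - 6*0) = 8 + (-4 + 0) = 8 - 4 = 4)
T(c, D) = 4/D + D/6 + D*c (T(c, D) = D*c + (4/D + D*(⅙)) = D*c + (4/D + D/6) = 4/D + D/6 + D*c)
T(-4, K(2, 1)) + 35*C = (4/(-3 + 1) + (-3 + 1)/6 + (-3 + 1)*(-4)) + 35*4 = (4/(-2) + (⅙)*(-2) - 2*(-4)) + 140 = (4*(-½) - ⅓ + 8) + 140 = (-2 - ⅓ + 8) + 140 = 17/3 + 140 = 437/3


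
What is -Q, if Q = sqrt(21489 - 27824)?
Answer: -I*sqrt(6335) ≈ -79.593*I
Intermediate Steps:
Q = I*sqrt(6335) (Q = sqrt(-6335) = I*sqrt(6335) ≈ 79.593*I)
-Q = -I*sqrt(6335)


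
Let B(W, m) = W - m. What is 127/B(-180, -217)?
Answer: 127/37 ≈ 3.4324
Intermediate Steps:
127/B(-180, -217) = 127/(-180 - 1*(-217)) = 127/(-180 + 217) = 127/37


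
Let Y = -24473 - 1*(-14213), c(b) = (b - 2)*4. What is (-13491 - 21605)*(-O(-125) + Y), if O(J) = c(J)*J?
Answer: 2588680960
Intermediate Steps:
c(b) = -8 + 4*b (c(b) = (-2 + b)*4 = -8 + 4*b)
O(J) = J*(-8 + 4*J) (O(J) = (-8 + 4*J)*J = J*(-8 + 4*J))
Y = -10260 (Y = -24473 + 14213 = -10260)
(-13491 - 21605)*(-O(-125) + Y) = (-13491 - 21605)*(-4*(-125)*(-2 - 125) - 10260) = -35096*(-4*(-125)*(-127) - 10260) = -35096*(-1*63500 - 10260) = -35096*(-63500 - 10260) = -35096*(-73760) = 2588680960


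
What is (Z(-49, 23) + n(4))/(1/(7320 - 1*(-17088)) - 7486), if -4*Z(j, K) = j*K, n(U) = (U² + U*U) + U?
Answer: -7755642/182718287 ≈ -0.042446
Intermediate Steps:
n(U) = U + 2*U² (n(U) = (U² + U²) + U = 2*U² + U = U + 2*U²)
Z(j, K) = -K*j/4 (Z(j, K) = -j*K/4 = -K*j/4)
(Z(-49, 23) + n(4))/(1/(7320 - 1*(-17088)) - 7486) = (-¼*23*(-49) + 4*(1 + 2*4))/(1/(7320 - 1*(-17088)) - 7486) = (1127/4 + 4*(1 + 8))/(1/(7320 + 17088) - 7486) = (1127/4 + 4*9)/(1/24408 - 7486) = (1127/4 + 36)/(1/24408 - 7486) = 1271/(4*(-182718287/24408)) = (1271/4)*(-24408/182718287) = -7755642/182718287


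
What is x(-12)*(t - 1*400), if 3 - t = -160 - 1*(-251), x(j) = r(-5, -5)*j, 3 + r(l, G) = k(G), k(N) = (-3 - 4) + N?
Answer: -87840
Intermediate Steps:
k(N) = -7 + N
r(l, G) = -10 + G (r(l, G) = -3 + (-7 + G) = -10 + G)
x(j) = -15*j (x(j) = (-10 - 5)*j = -15*j)
t = -88 (t = 3 - (-160 - 1*(-251)) = 3 - (-160 + 251) = 3 - 1*91 = 3 - 91 = -88)
x(-12)*(t - 1*400) = (-15*(-12))*(-88 - 1*400) = 180*(-88 - 400) = 180*(-488) = -87840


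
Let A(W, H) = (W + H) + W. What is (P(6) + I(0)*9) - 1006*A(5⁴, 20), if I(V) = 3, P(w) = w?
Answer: -1277587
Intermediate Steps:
A(W, H) = H + 2*W (A(W, H) = (H + W) + W = H + 2*W)
(P(6) + I(0)*9) - 1006*A(5⁴, 20) = (6 + 3*9) - 1006*(20 + 2*5⁴) = (6 + 27) - 1006*(20 + 2*625) = 33 - 1006*(20 + 1250) = 33 - 1006*1270 = 33 - 1277620 = -1277587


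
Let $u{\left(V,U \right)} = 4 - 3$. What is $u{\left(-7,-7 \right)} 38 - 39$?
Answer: $-1$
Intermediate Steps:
$u{\left(V,U \right)} = 1$ ($u{\left(V,U \right)} = 4 - 3 = 1$)
$u{\left(-7,-7 \right)} 38 - 39 = 1 \cdot 38 - 39 = 38 - 39 = -1$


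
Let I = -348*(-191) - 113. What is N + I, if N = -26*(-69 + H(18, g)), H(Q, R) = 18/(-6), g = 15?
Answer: 68227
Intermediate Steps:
H(Q, R) = -3 (H(Q, R) = 18*(-⅙) = -3)
N = 1872 (N = -26*(-69 - 3) = -26*(-72) = 1872)
I = 66355 (I = 66468 - 113 = 66355)
N + I = 1872 + 66355 = 68227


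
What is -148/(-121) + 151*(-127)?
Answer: -2320269/121 ≈ -19176.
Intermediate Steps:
-148/(-121) + 151*(-127) = -148*(-1/121) - 19177 = 148/121 - 19177 = -2320269/121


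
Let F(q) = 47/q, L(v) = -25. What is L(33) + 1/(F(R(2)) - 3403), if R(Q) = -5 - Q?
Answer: -596707/23868 ≈ -25.000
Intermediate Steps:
L(33) + 1/(F(R(2)) - 3403) = -25 + 1/(47/(-5 - 1*2) - 3403) = -25 + 1/(47/(-5 - 2) - 3403) = -25 + 1/(47/(-7) - 3403) = -25 + 1/(47*(-⅐) - 3403) = -25 + 1/(-47/7 - 3403) = -25 + 1/(-23868/7) = -25 - 7/23868 = -596707/23868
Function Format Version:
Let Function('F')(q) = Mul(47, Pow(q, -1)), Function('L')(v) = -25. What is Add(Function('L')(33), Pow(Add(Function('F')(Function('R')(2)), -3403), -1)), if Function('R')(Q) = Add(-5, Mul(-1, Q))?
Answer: Rational(-596707, 23868) ≈ -25.000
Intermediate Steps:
Add(Function('L')(33), Pow(Add(Function('F')(Function('R')(2)), -3403), -1)) = Add(-25, Pow(Add(Mul(47, Pow(Add(-5, Mul(-1, 2)), -1)), -3403), -1)) = Add(-25, Pow(Add(Mul(47, Pow(Add(-5, -2), -1)), -3403), -1)) = Add(-25, Pow(Add(Mul(47, Pow(-7, -1)), -3403), -1)) = Add(-25, Pow(Add(Mul(47, Rational(-1, 7)), -3403), -1)) = Add(-25, Pow(Add(Rational(-47, 7), -3403), -1)) = Add(-25, Pow(Rational(-23868, 7), -1)) = Add(-25, Rational(-7, 23868)) = Rational(-596707, 23868)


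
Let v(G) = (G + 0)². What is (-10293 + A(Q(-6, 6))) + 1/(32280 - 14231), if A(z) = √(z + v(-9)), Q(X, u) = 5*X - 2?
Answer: -185652013/18049 ≈ -10286.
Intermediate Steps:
v(G) = G²
Q(X, u) = -2 + 5*X
A(z) = √(81 + z) (A(z) = √(z + (-9)²) = √(z + 81) = √(81 + z))
(-10293 + A(Q(-6, 6))) + 1/(32280 - 14231) = (-10293 + √(81 + (-2 + 5*(-6)))) + 1/(32280 - 14231) = (-10293 + √(81 + (-2 - 30))) + 1/18049 = (-10293 + √(81 - 32)) + 1/18049 = (-10293 + √49) + 1/18049 = (-10293 + 7) + 1/18049 = -10286 + 1/18049 = -185652013/18049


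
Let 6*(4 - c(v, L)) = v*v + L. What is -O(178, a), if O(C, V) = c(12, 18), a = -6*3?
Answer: 23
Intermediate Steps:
a = -18
c(v, L) = 4 - L/6 - v²/6 (c(v, L) = 4 - (v*v + L)/6 = 4 - (v² + L)/6 = 4 - (L + v²)/6 = 4 + (-L/6 - v²/6) = 4 - L/6 - v²/6)
O(C, V) = -23 (O(C, V) = 4 - ⅙*18 - ⅙*12² = 4 - 3 - ⅙*144 = 4 - 3 - 24 = -23)
-O(178, a) = -1*(-23) = 23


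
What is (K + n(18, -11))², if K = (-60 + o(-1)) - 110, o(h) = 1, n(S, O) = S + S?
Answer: 17689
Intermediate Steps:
n(S, O) = 2*S
K = -169 (K = (-60 + 1) - 110 = -59 - 110 = -169)
(K + n(18, -11))² = (-169 + 2*18)² = (-169 + 36)² = (-133)² = 17689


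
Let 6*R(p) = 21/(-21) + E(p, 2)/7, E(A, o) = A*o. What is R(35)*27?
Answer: 81/2 ≈ 40.500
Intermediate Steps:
R(p) = -⅙ + p/21 (R(p) = (21/(-21) + (p*2)/7)/6 = (21*(-1/21) + (2*p)*(⅐))/6 = (-1 + 2*p/7)/6 = -⅙ + p/21)
R(35)*27 = (-⅙ + (1/21)*35)*27 = (-⅙ + 5/3)*27 = (3/2)*27 = 81/2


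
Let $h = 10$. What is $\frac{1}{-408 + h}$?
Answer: $- \frac{1}{398} \approx -0.0025126$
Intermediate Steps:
$\frac{1}{-408 + h} = \frac{1}{-408 + 10} = \frac{1}{-398} = - \frac{1}{398}$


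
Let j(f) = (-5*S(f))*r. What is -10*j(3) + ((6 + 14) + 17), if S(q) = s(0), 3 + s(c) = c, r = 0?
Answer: 37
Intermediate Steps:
s(c) = -3 + c
S(q) = -3 (S(q) = -3 + 0 = -3)
j(f) = 0 (j(f) = -5*(-3)*0 = 15*0 = 0)
-10*j(3) + ((6 + 14) + 17) = -10*0 + ((6 + 14) + 17) = 0 + (20 + 17) = 0 + 37 = 37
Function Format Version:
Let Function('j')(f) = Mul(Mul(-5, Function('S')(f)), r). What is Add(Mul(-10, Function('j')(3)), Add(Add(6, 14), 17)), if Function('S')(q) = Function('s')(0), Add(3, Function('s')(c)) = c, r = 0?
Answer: 37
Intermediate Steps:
Function('s')(c) = Add(-3, c)
Function('S')(q) = -3 (Function('S')(q) = Add(-3, 0) = -3)
Function('j')(f) = 0 (Function('j')(f) = Mul(Mul(-5, -3), 0) = Mul(15, 0) = 0)
Add(Mul(-10, Function('j')(3)), Add(Add(6, 14), 17)) = Add(Mul(-10, 0), Add(Add(6, 14), 17)) = Add(0, Add(20, 17)) = Add(0, 37) = 37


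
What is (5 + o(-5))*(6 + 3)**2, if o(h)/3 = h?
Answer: -810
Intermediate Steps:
o(h) = 3*h
(5 + o(-5))*(6 + 3)**2 = (5 + 3*(-5))*(6 + 3)**2 = (5 - 15)*9**2 = -10*81 = -810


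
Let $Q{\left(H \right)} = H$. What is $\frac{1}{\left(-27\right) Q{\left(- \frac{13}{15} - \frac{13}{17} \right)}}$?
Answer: $\frac{85}{3744} \approx 0.022703$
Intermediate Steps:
$\frac{1}{\left(-27\right) Q{\left(- \frac{13}{15} - \frac{13}{17} \right)}} = \frac{1}{\left(-27\right) \left(- \frac{13}{15} - \frac{13}{17}\right)} = \frac{1}{\left(-27\right) \left(- \frac{416}{255}\right)} = \frac{1}{\frac{3744}{85}} = \frac{85}{3744}$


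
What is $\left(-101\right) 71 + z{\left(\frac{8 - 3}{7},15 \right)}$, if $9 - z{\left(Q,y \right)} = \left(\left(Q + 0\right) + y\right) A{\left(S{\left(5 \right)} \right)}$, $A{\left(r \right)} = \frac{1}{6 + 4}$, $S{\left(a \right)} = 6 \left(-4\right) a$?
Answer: $- \frac{50145}{7} \approx -7163.6$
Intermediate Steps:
$S{\left(a \right)} = - 24 a$
$A{\left(r \right)} = \frac{1}{10}$
$z{\left(Q,y \right)} = 9 - \frac{Q}{10} - \frac{y}{10}$ ($z{\left(Q,y \right)} = 9 - \left(\left(Q + 0\right) + y\right) \frac{1}{10} = 9 - \left(Q + y\right) \frac{1}{10} = 9 - \left(\frac{Q}{10} + \frac{y}{10}\right) = 9 - \frac{Q}{10} - \frac{y}{10}$)
$\left(-101\right) 71 + z{\left(\frac{8 - 3}{7},15 \right)} = \left(-101\right) 71 - \left(- \frac{15}{2} + \frac{8 - 3}{10 \cdot 7}\right) = -7171 - \left(- \frac{15}{2} + \frac{1}{10} \cdot 5 \cdot \frac{1}{7}\right) = -7171 - - \frac{52}{7} = -7171 + \frac{52}{7} = - \frac{50145}{7}$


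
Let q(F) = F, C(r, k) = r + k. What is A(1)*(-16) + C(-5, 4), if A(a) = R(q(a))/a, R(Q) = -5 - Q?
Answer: 95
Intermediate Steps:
C(r, k) = k + r
A(a) = (-5 - a)/a
A(1)*(-16) + C(-5, 4) = ((-5 - 1*1)/1)*(-16) + (4 - 5) = (1*(-5 - 1))*(-16) - 1 = (1*(-6))*(-16) - 1 = -6*(-16) - 1 = 96 - 1 = 95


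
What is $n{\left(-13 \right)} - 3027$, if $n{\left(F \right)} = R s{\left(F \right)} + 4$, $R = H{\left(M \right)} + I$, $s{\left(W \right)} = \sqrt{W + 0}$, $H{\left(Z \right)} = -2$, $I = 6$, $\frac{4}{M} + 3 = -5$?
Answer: $-3023 + 4 i \sqrt{13} \approx -3023.0 + 14.422 i$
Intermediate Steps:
$M = - \frac{1}{2}$ ($M = \frac{4}{-3 - 5} = \frac{4}{-8} = 4 \left(- \frac{1}{8}\right) = - \frac{1}{2} \approx -0.5$)
$s{\left(W \right)} = \sqrt{W}$
$R = 4$ ($R = -2 + 6 = 4$)
$n{\left(F \right)} = 4 + 4 \sqrt{F}$ ($n{\left(F \right)} = 4 \sqrt{F} + 4 = 4 + 4 \sqrt{F}$)
$n{\left(-13 \right)} - 3027 = \left(4 + 4 \sqrt{-13}\right) - 3027 = \left(4 + 4 i \sqrt{13}\right) - 3027 = -3023 + 4 i \sqrt{13}$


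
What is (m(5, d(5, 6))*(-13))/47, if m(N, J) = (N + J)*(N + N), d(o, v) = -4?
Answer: -130/47 ≈ -2.7660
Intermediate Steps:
m(N, J) = 2*N*(J + N) (m(N, J) = (J + N)*(2*N) = 2*N*(J + N))
(m(5, d(5, 6))*(-13))/47 = ((2*5*(-4 + 5))*(-13))/47 = ((2*5*1)*(-13))*(1/47) = (10*(-13))*(1/47) = -130*1/47 = -130/47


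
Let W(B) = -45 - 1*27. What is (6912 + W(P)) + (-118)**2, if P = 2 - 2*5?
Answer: 20764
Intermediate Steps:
P = -8 (P = 2 - 10 = -8)
W(B) = -72 (W(B) = -45 - 27 = -72)
(6912 + W(P)) + (-118)**2 = (6912 - 72) + (-118)**2 = 6840 + 13924 = 20764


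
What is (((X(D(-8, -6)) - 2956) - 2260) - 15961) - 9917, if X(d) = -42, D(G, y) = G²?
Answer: -31136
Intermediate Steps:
(((X(D(-8, -6)) - 2956) - 2260) - 15961) - 9917 = (((-42 - 2956) - 2260) - 15961) - 9917 = ((-2998 - 2260) - 15961) - 9917 = (-5258 - 15961) - 9917 = -21219 - 9917 = -31136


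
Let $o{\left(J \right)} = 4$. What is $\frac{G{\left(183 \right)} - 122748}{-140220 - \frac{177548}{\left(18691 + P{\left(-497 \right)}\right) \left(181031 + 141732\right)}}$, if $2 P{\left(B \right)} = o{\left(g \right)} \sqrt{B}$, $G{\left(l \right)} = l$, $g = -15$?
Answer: $\frac{1595605037172356292405583155}{1825445586907087566589341392} + \frac{35835207718485 i \sqrt{497}}{1825445586907087566589341392} \approx 0.87409 + 4.3764 \cdot 10^{-13} i$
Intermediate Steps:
$P{\left(B \right)} = 2 \sqrt{B}$ ($P{\left(B \right)} = \frac{4 \sqrt{B}}{2} = 2 \sqrt{B}$)
$\frac{G{\left(183 \right)} - 122748}{-140220 - \frac{177548}{\left(18691 + P{\left(-497 \right)}\right) \left(181031 + 141732\right)}} = \frac{183 - 122748}{-140220 - \frac{177548}{\left(18691 + 2 \sqrt{-497}\right) \left(181031 + 141732\right)}} = - \frac{122565}{-140220 - \frac{177548}{\left(18691 + 2 i \sqrt{497}\right) 322763}} = - \frac{122565}{-140220 - \frac{177548}{6032763233 + 645526 i \sqrt{497}}}$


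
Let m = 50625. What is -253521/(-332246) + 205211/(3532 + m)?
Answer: 81910470703/17993446622 ≈ 4.5522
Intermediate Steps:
-253521/(-332246) + 205211/(3532 + m) = -253521/(-332246) + 205211/(3532 + 50625) = -253521*(-1/332246) + 205211/54157 = 253521/332246 + 205211*(1/54157) = 253521/332246 + 205211/54157 = 81910470703/17993446622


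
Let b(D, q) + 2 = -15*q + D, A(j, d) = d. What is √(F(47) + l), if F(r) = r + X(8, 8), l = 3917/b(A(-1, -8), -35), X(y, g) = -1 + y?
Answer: √16339405/515 ≈ 7.8489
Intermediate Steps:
b(D, q) = -2 + D - 15*q (b(D, q) = -2 + (-15*q + D) = -2 + (D - 15*q) = -2 + D - 15*q)
l = 3917/515 (l = 3917/(-2 - 8 - 15*(-35)) = 3917/(-2 - 8 + 525) = 3917/515 ≈ 7.6058)
F(r) = 7 + r (F(r) = r + (-1 + 8) = r + 7 = 7 + r)
√(F(47) + l) = √((7 + 47) + 3917/515) = √(54 + 3917/515) = √(31727/515) = √16339405/515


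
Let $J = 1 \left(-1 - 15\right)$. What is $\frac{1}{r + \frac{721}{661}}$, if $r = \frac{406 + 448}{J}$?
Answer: $- \frac{5288}{276479} \approx -0.019126$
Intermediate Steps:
$J = -16$ ($J = 1 \left(-16\right) = -16$)
$r = - \frac{427}{8}$ ($r = \frac{406 + 448}{-16} = 854 \left(- \frac{1}{16}\right) = - \frac{427}{8} \approx -53.375$)
$\frac{1}{r + \frac{721}{661}} = \frac{1}{- \frac{427}{8} + \frac{721}{661}} = \frac{1}{- \frac{276479}{5288}} = - \frac{5288}{276479}$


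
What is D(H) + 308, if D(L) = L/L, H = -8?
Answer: 309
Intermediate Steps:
D(L) = 1
D(H) + 308 = 1 + 308 = 309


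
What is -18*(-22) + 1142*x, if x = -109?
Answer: -124082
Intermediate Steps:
-18*(-22) + 1142*x = -18*(-22) + 1142*(-109) = 396 - 124478 = -124082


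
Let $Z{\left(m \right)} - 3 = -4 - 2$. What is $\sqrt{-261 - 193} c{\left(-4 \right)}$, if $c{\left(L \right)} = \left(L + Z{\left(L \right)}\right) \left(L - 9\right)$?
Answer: $91 i \sqrt{454} \approx 1939.0 i$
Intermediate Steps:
$Z{\left(m \right)} = -3$ ($Z{\left(m \right)} = 3 - 6 = -3$)
$c{\left(L \right)} = \left(-9 + L\right) \left(-3 + L\right)$ ($c{\left(L \right)} = \left(L - 3\right) \left(L - 9\right) = \left(-3 + L\right) \left(-9 + L\right) = \left(-9 + L\right) \left(-3 + L\right)$)
$\sqrt{-261 - 193} c{\left(-4 \right)} = \sqrt{-261 - 193} \left(27 + \left(-4\right)^{2} - -48\right) = \sqrt{-454} \left(27 + 16 + 48\right) = i \sqrt{454} \cdot 91 = 91 i \sqrt{454}$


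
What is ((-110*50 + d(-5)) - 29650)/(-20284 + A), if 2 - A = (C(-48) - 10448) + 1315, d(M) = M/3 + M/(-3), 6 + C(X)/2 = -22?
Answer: 35150/11093 ≈ 3.1687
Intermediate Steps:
C(X) = -56 (C(X) = -12 + 2*(-22) = -12 - 44 = -56)
d(M) = 0 (d(M) = M*(1/3) + M*(-1/3) = M/3 - M/3 = 0)
A = 9191 (A = 2 - ((-56 - 10448) + 1315) = 2 - (-10504 + 1315) = 2 - 1*(-9189) = 2 + 9189 = 9191)
((-110*50 + d(-5)) - 29650)/(-20284 + A) = ((-110*50 + 0) - 29650)/(-20284 + 9191) = ((-5500 + 0) - 29650)/(-11093) = (-5500 - 29650)*(-1/11093) = -35150*(-1/11093) = 35150/11093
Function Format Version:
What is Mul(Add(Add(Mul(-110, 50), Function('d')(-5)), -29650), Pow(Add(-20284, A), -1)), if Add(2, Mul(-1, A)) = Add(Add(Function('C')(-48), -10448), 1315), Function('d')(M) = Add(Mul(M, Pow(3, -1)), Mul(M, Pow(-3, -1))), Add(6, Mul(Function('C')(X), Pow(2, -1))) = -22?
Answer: Rational(35150, 11093) ≈ 3.1687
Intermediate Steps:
Function('C')(X) = -56 (Function('C')(X) = Add(-12, Mul(2, -22)) = Add(-12, -44) = -56)
Function('d')(M) = 0 (Function('d')(M) = Add(Mul(M, Rational(1, 3)), Mul(M, Rational(-1, 3))) = Add(Mul(Rational(1, 3), M), Mul(Rational(-1, 3), M)) = 0)
A = 9191 (A = Add(2, Mul(-1, Add(Add(-56, -10448), 1315))) = Add(2, Mul(-1, Add(-10504, 1315))) = Add(2, Mul(-1, -9189)) = Add(2, 9189) = 9191)
Mul(Add(Add(Mul(-110, 50), Function('d')(-5)), -29650), Pow(Add(-20284, A), -1)) = Mul(Add(Add(Mul(-110, 50), 0), -29650), Pow(Add(-20284, 9191), -1)) = Mul(Add(Add(-5500, 0), -29650), Pow(-11093, -1)) = Mul(Add(-5500, -29650), Rational(-1, 11093)) = Mul(-35150, Rational(-1, 11093)) = Rational(35150, 11093)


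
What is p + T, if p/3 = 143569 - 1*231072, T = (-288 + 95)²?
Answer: -225260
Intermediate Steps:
T = 37249 (T = (-193)² = 37249)
p = -262509 (p = 3*(143569 - 1*231072) = 3*(143569 - 231072) = 3*(-87503) = -262509)
p + T = -262509 + 37249 = -225260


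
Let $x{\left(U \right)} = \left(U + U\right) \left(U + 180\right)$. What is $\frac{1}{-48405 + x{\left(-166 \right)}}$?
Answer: $- \frac{1}{53053} \approx -1.8849 \cdot 10^{-5}$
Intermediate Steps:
$x{\left(U \right)} = 2 U \left(180 + U\right)$
$\frac{1}{-48405 + x{\left(-166 \right)}} = \frac{1}{-48405 + 2 \left(-166\right) \left(180 - 166\right)} = \frac{1}{-48405 + 2 \left(-166\right) 14} = \frac{1}{-48405 - 4648} = \frac{1}{-53053} = - \frac{1}{53053}$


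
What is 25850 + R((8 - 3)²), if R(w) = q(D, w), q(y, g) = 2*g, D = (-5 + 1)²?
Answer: 25900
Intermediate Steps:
D = 16 (D = (-4)² = 16)
R(w) = 2*w
25850 + R((8 - 3)²) = 25850 + 2*(8 - 3)² = 25850 + 2*5² = 25850 + 2*25 = 25850 + 50 = 25900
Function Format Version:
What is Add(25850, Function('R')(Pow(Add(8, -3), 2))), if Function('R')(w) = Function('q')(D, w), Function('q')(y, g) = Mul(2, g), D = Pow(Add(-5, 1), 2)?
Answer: 25900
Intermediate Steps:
D = 16 (D = Pow(-4, 2) = 16)
Function('R')(w) = Mul(2, w)
Add(25850, Function('R')(Pow(Add(8, -3), 2))) = Add(25850, Mul(2, Pow(Add(8, -3), 2))) = Add(25850, Mul(2, Pow(5, 2))) = Add(25850, Mul(2, 25)) = Add(25850, 50) = 25900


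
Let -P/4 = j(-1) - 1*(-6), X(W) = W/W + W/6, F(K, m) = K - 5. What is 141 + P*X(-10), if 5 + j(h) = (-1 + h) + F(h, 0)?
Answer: 367/3 ≈ 122.33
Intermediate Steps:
F(K, m) = -5 + K
X(W) = 1 + W/6 (X(W) = 1 + W*(⅙) = 1 + W/6)
j(h) = -11 + 2*h (j(h) = -5 + ((-1 + h) + (-5 + h)) = -5 + (-6 + 2*h) = -11 + 2*h)
P = 28 (P = -4*((-11 + 2*(-1)) - 1*(-6)) = -4*((-11 - 2) + 6) = -4*(-13 + 6) = -4*(-7) = 28)
141 + P*X(-10) = 141 + 28*(1 + (⅙)*(-10)) = 141 + 28*(1 - 5/3) = 141 + 28*(-⅔) = 141 - 56/3 = 367/3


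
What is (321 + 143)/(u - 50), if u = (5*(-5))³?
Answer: -464/15675 ≈ -0.029601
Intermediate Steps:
u = -15625 (u = (-25)³ = -15625)
(321 + 143)/(u - 50) = (321 + 143)/(-15625 - 50) = 464/(-15675) = 464*(-1/15675) = -464/15675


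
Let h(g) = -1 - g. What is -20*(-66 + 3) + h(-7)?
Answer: 1266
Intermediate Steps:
-20*(-66 + 3) + h(-7) = -20*(-66 + 3) + (-1 - 1*(-7)) = -20*(-63) + (-1 + 7) = 1260 + 6 = 1266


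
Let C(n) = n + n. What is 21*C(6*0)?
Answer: 0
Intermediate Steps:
C(n) = 2*n
21*C(6*0) = 21*(2*(6*0)) = 21*(2*0) = 21*0 = 0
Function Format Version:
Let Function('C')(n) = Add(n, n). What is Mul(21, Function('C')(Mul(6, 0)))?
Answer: 0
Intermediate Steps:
Function('C')(n) = Mul(2, n)
Mul(21, Function('C')(Mul(6, 0))) = Mul(21, Mul(2, Mul(6, 0))) = Mul(21, Mul(2, 0)) = Mul(21, 0) = 0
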